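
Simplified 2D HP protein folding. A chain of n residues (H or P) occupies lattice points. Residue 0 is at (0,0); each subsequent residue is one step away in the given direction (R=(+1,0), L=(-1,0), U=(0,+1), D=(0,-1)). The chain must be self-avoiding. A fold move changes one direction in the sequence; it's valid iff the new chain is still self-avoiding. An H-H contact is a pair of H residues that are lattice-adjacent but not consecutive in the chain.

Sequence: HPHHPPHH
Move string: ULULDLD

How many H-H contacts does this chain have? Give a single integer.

Answer: 0

Derivation:
Positions: [(0, 0), (0, 1), (-1, 1), (-1, 2), (-2, 2), (-2, 1), (-3, 1), (-3, 0)]
No H-H contacts found.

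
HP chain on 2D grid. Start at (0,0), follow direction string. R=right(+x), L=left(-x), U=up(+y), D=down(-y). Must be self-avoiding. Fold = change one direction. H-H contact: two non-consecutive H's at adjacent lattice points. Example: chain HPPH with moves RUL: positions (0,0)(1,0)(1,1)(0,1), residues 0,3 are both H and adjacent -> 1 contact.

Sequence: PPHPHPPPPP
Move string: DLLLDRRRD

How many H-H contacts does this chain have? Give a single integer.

Positions: [(0, 0), (0, -1), (-1, -1), (-2, -1), (-3, -1), (-3, -2), (-2, -2), (-1, -2), (0, -2), (0, -3)]
No H-H contacts found.

Answer: 0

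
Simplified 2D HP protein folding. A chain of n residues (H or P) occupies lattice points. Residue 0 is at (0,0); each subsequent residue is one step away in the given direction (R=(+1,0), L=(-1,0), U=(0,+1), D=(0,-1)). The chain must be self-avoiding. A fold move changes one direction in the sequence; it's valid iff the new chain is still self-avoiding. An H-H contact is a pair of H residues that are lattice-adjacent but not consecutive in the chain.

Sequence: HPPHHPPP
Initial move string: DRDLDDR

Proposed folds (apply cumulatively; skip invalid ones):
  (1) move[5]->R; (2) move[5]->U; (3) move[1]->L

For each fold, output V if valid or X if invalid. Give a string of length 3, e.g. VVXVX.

Answer: VXV

Derivation:
Initial: DRDLDDR -> [(0, 0), (0, -1), (1, -1), (1, -2), (0, -2), (0, -3), (0, -4), (1, -4)]
Fold 1: move[5]->R => DRDLDRR VALID
Fold 2: move[5]->U => DRDLDUR INVALID (collision), skipped
Fold 3: move[1]->L => DLDLDRR VALID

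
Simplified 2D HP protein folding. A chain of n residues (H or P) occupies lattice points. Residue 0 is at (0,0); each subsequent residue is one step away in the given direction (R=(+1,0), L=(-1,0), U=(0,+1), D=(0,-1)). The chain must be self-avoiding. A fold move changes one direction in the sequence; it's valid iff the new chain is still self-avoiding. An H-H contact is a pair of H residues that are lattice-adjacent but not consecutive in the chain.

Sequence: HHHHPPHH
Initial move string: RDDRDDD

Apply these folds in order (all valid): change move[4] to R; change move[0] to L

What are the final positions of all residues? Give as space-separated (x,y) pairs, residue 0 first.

Initial moves: RDDRDDD
Fold: move[4]->R => RDDRRDD (positions: [(0, 0), (1, 0), (1, -1), (1, -2), (2, -2), (3, -2), (3, -3), (3, -4)])
Fold: move[0]->L => LDDRRDD (positions: [(0, 0), (-1, 0), (-1, -1), (-1, -2), (0, -2), (1, -2), (1, -3), (1, -4)])

Answer: (0,0) (-1,0) (-1,-1) (-1,-2) (0,-2) (1,-2) (1,-3) (1,-4)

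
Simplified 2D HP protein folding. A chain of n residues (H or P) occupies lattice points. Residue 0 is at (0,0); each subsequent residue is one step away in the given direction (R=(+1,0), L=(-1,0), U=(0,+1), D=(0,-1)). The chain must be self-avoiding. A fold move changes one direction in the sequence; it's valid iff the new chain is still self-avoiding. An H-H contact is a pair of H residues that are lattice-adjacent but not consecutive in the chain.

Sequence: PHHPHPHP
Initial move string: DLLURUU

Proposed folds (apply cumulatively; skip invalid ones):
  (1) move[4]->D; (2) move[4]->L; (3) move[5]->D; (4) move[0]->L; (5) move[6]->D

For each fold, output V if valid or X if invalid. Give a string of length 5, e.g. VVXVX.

Answer: XVXVX

Derivation:
Initial: DLLURUU -> [(0, 0), (0, -1), (-1, -1), (-2, -1), (-2, 0), (-1, 0), (-1, 1), (-1, 2)]
Fold 1: move[4]->D => DLLUDUU INVALID (collision), skipped
Fold 2: move[4]->L => DLLULUU VALID
Fold 3: move[5]->D => DLLULDU INVALID (collision), skipped
Fold 4: move[0]->L => LLLULUU VALID
Fold 5: move[6]->D => LLLULUD INVALID (collision), skipped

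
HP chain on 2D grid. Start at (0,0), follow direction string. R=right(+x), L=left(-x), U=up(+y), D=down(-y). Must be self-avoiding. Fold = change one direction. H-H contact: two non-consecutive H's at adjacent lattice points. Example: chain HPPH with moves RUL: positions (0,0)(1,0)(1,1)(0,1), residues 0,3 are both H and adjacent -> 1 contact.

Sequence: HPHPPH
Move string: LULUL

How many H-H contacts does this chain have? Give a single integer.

Positions: [(0, 0), (-1, 0), (-1, 1), (-2, 1), (-2, 2), (-3, 2)]
No H-H contacts found.

Answer: 0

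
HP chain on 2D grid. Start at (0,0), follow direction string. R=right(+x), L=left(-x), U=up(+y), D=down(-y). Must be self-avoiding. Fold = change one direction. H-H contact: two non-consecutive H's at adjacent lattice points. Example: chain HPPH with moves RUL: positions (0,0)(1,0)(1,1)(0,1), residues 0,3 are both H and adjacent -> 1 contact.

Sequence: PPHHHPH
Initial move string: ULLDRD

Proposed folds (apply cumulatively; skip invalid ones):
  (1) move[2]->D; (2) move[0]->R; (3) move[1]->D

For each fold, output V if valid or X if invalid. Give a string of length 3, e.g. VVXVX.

Initial: ULLDRD -> [(0, 0), (0, 1), (-1, 1), (-2, 1), (-2, 0), (-1, 0), (-1, -1)]
Fold 1: move[2]->D => ULDDRD VALID
Fold 2: move[0]->R => RLDDRD INVALID (collision), skipped
Fold 3: move[1]->D => UDDDRD INVALID (collision), skipped

Answer: VXX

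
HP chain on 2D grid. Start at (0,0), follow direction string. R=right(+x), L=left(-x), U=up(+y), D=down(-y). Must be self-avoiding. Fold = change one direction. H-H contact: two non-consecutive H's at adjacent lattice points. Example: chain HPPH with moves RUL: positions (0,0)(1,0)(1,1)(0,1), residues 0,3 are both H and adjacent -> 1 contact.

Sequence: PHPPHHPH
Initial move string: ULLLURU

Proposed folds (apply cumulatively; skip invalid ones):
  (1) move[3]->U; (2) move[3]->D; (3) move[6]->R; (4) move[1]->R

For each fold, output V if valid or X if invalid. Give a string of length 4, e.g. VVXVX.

Initial: ULLLURU -> [(0, 0), (0, 1), (-1, 1), (-2, 1), (-3, 1), (-3, 2), (-2, 2), (-2, 3)]
Fold 1: move[3]->U => ULLUURU VALID
Fold 2: move[3]->D => ULLDURU INVALID (collision), skipped
Fold 3: move[6]->R => ULLUURR VALID
Fold 4: move[1]->R => URLUURR INVALID (collision), skipped

Answer: VXVX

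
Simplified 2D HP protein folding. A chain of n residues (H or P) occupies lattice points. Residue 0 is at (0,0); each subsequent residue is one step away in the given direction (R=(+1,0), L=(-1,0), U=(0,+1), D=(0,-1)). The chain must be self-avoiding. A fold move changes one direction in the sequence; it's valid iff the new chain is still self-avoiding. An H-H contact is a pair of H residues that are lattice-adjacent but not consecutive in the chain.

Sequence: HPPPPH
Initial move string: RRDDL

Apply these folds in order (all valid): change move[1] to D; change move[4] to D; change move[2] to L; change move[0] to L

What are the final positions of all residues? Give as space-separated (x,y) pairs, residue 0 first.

Initial moves: RRDDL
Fold: move[1]->D => RDDDL (positions: [(0, 0), (1, 0), (1, -1), (1, -2), (1, -3), (0, -3)])
Fold: move[4]->D => RDDDD (positions: [(0, 0), (1, 0), (1, -1), (1, -2), (1, -3), (1, -4)])
Fold: move[2]->L => RDLDD (positions: [(0, 0), (1, 0), (1, -1), (0, -1), (0, -2), (0, -3)])
Fold: move[0]->L => LDLDD (positions: [(0, 0), (-1, 0), (-1, -1), (-2, -1), (-2, -2), (-2, -3)])

Answer: (0,0) (-1,0) (-1,-1) (-2,-1) (-2,-2) (-2,-3)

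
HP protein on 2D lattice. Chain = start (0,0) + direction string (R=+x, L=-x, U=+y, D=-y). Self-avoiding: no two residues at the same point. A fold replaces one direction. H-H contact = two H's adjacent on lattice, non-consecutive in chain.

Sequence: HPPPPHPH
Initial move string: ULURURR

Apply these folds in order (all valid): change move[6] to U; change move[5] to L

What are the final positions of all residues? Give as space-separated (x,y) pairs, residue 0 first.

Initial moves: ULURURR
Fold: move[6]->U => ULURURU (positions: [(0, 0), (0, 1), (-1, 1), (-1, 2), (0, 2), (0, 3), (1, 3), (1, 4)])
Fold: move[5]->L => ULURULU (positions: [(0, 0), (0, 1), (-1, 1), (-1, 2), (0, 2), (0, 3), (-1, 3), (-1, 4)])

Answer: (0,0) (0,1) (-1,1) (-1,2) (0,2) (0,3) (-1,3) (-1,4)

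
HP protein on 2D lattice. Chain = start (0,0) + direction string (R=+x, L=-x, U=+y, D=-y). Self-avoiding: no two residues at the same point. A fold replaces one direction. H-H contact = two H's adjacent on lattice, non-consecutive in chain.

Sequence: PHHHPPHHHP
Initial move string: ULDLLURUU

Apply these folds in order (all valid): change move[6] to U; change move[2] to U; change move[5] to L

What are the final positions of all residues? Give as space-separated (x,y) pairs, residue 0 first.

Answer: (0,0) (0,1) (-1,1) (-1,2) (-2,2) (-3,2) (-4,2) (-4,3) (-4,4) (-4,5)

Derivation:
Initial moves: ULDLLURUU
Fold: move[6]->U => ULDLLUUUU (positions: [(0, 0), (0, 1), (-1, 1), (-1, 0), (-2, 0), (-3, 0), (-3, 1), (-3, 2), (-3, 3), (-3, 4)])
Fold: move[2]->U => ULULLUUUU (positions: [(0, 0), (0, 1), (-1, 1), (-1, 2), (-2, 2), (-3, 2), (-3, 3), (-3, 4), (-3, 5), (-3, 6)])
Fold: move[5]->L => ULULLLUUU (positions: [(0, 0), (0, 1), (-1, 1), (-1, 2), (-2, 2), (-3, 2), (-4, 2), (-4, 3), (-4, 4), (-4, 5)])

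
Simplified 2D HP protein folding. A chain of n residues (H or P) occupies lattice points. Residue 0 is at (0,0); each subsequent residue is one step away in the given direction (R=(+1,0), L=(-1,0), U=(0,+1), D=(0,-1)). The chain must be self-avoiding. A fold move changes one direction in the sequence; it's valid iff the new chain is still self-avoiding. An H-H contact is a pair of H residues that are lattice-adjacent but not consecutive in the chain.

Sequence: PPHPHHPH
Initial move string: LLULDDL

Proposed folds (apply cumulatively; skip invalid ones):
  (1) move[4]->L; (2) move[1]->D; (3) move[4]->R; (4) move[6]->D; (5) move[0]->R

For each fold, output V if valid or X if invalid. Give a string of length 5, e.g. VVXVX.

Initial: LLULDDL -> [(0, 0), (-1, 0), (-2, 0), (-2, 1), (-3, 1), (-3, 0), (-3, -1), (-4, -1)]
Fold 1: move[4]->L => LLULLDL VALID
Fold 2: move[1]->D => LDULLDL INVALID (collision), skipped
Fold 3: move[4]->R => LLULRDL INVALID (collision), skipped
Fold 4: move[6]->D => LLULLDD VALID
Fold 5: move[0]->R => RLULLDD INVALID (collision), skipped

Answer: VXXVX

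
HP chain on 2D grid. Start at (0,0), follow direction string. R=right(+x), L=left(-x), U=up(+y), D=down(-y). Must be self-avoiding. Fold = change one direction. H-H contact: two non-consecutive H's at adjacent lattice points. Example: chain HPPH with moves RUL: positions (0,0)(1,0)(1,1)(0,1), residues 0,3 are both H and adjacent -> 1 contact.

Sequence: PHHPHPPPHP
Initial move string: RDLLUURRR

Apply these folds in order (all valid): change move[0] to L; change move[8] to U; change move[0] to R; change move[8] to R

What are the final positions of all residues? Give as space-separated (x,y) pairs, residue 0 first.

Answer: (0,0) (1,0) (1,-1) (0,-1) (-1,-1) (-1,0) (-1,1) (0,1) (1,1) (2,1)

Derivation:
Initial moves: RDLLUURRR
Fold: move[0]->L => LDLLUURRR (positions: [(0, 0), (-1, 0), (-1, -1), (-2, -1), (-3, -1), (-3, 0), (-3, 1), (-2, 1), (-1, 1), (0, 1)])
Fold: move[8]->U => LDLLUURRU (positions: [(0, 0), (-1, 0), (-1, -1), (-2, -1), (-3, -1), (-3, 0), (-3, 1), (-2, 1), (-1, 1), (-1, 2)])
Fold: move[0]->R => RDLLUURRU (positions: [(0, 0), (1, 0), (1, -1), (0, -1), (-1, -1), (-1, 0), (-1, 1), (0, 1), (1, 1), (1, 2)])
Fold: move[8]->R => RDLLUURRR (positions: [(0, 0), (1, 0), (1, -1), (0, -1), (-1, -1), (-1, 0), (-1, 1), (0, 1), (1, 1), (2, 1)])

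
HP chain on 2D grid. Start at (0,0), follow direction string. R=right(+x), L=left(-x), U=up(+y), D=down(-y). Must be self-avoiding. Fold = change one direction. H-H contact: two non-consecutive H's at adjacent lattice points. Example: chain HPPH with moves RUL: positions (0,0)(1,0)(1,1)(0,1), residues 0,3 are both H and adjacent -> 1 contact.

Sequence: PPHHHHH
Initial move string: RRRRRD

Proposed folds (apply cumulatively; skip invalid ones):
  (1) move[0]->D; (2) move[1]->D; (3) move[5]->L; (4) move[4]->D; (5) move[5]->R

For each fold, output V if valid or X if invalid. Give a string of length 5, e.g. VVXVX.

Answer: VVXVV

Derivation:
Initial: RRRRRD -> [(0, 0), (1, 0), (2, 0), (3, 0), (4, 0), (5, 0), (5, -1)]
Fold 1: move[0]->D => DRRRRD VALID
Fold 2: move[1]->D => DDRRRD VALID
Fold 3: move[5]->L => DDRRRL INVALID (collision), skipped
Fold 4: move[4]->D => DDRRDD VALID
Fold 5: move[5]->R => DDRRDR VALID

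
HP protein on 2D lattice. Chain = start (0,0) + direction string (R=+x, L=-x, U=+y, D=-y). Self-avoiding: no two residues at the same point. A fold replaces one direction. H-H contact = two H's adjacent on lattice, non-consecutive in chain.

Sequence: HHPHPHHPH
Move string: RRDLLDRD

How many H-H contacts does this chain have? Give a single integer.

Answer: 1

Derivation:
Positions: [(0, 0), (1, 0), (2, 0), (2, -1), (1, -1), (0, -1), (0, -2), (1, -2), (1, -3)]
H-H contact: residue 0 @(0,0) - residue 5 @(0, -1)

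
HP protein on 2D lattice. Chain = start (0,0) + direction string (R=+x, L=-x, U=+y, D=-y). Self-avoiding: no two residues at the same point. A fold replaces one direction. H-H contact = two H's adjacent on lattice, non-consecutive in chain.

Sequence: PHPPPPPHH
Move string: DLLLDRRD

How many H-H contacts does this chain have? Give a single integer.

Positions: [(0, 0), (0, -1), (-1, -1), (-2, -1), (-3, -1), (-3, -2), (-2, -2), (-1, -2), (-1, -3)]
No H-H contacts found.

Answer: 0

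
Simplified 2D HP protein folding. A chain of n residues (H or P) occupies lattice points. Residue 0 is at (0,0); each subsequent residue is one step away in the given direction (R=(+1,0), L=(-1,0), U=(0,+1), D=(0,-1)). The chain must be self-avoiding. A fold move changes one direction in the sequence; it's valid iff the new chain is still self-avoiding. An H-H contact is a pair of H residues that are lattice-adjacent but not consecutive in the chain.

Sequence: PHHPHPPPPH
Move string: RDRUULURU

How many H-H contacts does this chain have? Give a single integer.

Positions: [(0, 0), (1, 0), (1, -1), (2, -1), (2, 0), (2, 1), (1, 1), (1, 2), (2, 2), (2, 3)]
H-H contact: residue 1 @(1,0) - residue 4 @(2, 0)

Answer: 1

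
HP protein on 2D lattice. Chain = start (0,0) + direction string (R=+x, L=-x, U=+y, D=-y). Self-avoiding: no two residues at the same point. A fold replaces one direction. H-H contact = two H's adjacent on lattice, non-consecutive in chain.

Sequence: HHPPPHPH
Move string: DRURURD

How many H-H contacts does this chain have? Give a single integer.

Answer: 0

Derivation:
Positions: [(0, 0), (0, -1), (1, -1), (1, 0), (2, 0), (2, 1), (3, 1), (3, 0)]
No H-H contacts found.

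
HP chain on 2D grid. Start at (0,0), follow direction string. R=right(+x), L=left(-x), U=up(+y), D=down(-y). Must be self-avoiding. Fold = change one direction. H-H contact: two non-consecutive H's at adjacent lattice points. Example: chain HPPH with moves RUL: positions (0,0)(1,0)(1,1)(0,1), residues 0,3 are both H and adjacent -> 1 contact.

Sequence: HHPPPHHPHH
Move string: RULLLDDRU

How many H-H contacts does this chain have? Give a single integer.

Positions: [(0, 0), (1, 0), (1, 1), (0, 1), (-1, 1), (-2, 1), (-2, 0), (-2, -1), (-1, -1), (-1, 0)]
H-H contact: residue 0 @(0,0) - residue 9 @(-1, 0)
H-H contact: residue 6 @(-2,0) - residue 9 @(-1, 0)

Answer: 2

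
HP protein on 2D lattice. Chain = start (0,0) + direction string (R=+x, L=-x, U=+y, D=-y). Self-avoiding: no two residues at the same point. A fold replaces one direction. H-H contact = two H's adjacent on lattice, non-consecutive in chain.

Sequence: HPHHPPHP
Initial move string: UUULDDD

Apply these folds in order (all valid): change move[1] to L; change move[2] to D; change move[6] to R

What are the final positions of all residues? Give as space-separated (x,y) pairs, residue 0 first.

Initial moves: UUULDDD
Fold: move[1]->L => ULULDDD (positions: [(0, 0), (0, 1), (-1, 1), (-1, 2), (-2, 2), (-2, 1), (-2, 0), (-2, -1)])
Fold: move[2]->D => ULDLDDD (positions: [(0, 0), (0, 1), (-1, 1), (-1, 0), (-2, 0), (-2, -1), (-2, -2), (-2, -3)])
Fold: move[6]->R => ULDLDDR (positions: [(0, 0), (0, 1), (-1, 1), (-1, 0), (-2, 0), (-2, -1), (-2, -2), (-1, -2)])

Answer: (0,0) (0,1) (-1,1) (-1,0) (-2,0) (-2,-1) (-2,-2) (-1,-2)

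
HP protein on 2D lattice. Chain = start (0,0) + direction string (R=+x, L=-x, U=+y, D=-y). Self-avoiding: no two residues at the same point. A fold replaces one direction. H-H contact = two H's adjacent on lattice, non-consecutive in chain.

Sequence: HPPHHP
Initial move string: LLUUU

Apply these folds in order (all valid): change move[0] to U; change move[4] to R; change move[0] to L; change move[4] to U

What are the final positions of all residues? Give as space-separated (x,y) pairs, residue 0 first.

Answer: (0,0) (-1,0) (-2,0) (-2,1) (-2,2) (-2,3)

Derivation:
Initial moves: LLUUU
Fold: move[0]->U => ULUUU (positions: [(0, 0), (0, 1), (-1, 1), (-1, 2), (-1, 3), (-1, 4)])
Fold: move[4]->R => ULUUR (positions: [(0, 0), (0, 1), (-1, 1), (-1, 2), (-1, 3), (0, 3)])
Fold: move[0]->L => LLUUR (positions: [(0, 0), (-1, 0), (-2, 0), (-2, 1), (-2, 2), (-1, 2)])
Fold: move[4]->U => LLUUU (positions: [(0, 0), (-1, 0), (-2, 0), (-2, 1), (-2, 2), (-2, 3)])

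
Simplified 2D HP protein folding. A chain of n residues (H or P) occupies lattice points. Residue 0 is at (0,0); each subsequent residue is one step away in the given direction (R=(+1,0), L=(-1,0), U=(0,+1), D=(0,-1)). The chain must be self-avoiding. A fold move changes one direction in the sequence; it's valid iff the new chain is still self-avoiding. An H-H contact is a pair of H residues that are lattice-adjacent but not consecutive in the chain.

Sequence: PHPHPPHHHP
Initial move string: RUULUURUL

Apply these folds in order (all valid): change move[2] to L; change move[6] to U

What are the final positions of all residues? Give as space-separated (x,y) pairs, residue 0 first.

Initial moves: RUULUURUL
Fold: move[2]->L => RULLUURUL (positions: [(0, 0), (1, 0), (1, 1), (0, 1), (-1, 1), (-1, 2), (-1, 3), (0, 3), (0, 4), (-1, 4)])
Fold: move[6]->U => RULLUUUUL (positions: [(0, 0), (1, 0), (1, 1), (0, 1), (-1, 1), (-1, 2), (-1, 3), (-1, 4), (-1, 5), (-2, 5)])

Answer: (0,0) (1,0) (1,1) (0,1) (-1,1) (-1,2) (-1,3) (-1,4) (-1,5) (-2,5)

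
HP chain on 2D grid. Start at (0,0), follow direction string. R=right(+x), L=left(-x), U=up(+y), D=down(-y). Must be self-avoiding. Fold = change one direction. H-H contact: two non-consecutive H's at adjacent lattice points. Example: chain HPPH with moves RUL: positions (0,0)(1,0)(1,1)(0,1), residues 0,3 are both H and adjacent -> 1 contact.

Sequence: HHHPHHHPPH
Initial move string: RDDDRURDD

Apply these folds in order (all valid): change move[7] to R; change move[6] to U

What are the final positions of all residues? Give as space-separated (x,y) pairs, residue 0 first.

Answer: (0,0) (1,0) (1,-1) (1,-2) (1,-3) (2,-3) (2,-2) (2,-1) (3,-1) (3,-2)

Derivation:
Initial moves: RDDDRURDD
Fold: move[7]->R => RDDDRURRD (positions: [(0, 0), (1, 0), (1, -1), (1, -2), (1, -3), (2, -3), (2, -2), (3, -2), (4, -2), (4, -3)])
Fold: move[6]->U => RDDDRUURD (positions: [(0, 0), (1, 0), (1, -1), (1, -2), (1, -3), (2, -3), (2, -2), (2, -1), (3, -1), (3, -2)])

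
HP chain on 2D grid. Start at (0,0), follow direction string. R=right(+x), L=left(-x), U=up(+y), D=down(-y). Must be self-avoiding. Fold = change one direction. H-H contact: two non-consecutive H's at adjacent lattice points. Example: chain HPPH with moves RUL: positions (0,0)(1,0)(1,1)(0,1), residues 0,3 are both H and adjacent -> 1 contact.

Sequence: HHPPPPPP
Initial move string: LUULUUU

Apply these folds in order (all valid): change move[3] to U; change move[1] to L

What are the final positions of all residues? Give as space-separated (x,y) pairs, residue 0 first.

Initial moves: LUULUUU
Fold: move[3]->U => LUUUUUU (positions: [(0, 0), (-1, 0), (-1, 1), (-1, 2), (-1, 3), (-1, 4), (-1, 5), (-1, 6)])
Fold: move[1]->L => LLUUUUU (positions: [(0, 0), (-1, 0), (-2, 0), (-2, 1), (-2, 2), (-2, 3), (-2, 4), (-2, 5)])

Answer: (0,0) (-1,0) (-2,0) (-2,1) (-2,2) (-2,3) (-2,4) (-2,5)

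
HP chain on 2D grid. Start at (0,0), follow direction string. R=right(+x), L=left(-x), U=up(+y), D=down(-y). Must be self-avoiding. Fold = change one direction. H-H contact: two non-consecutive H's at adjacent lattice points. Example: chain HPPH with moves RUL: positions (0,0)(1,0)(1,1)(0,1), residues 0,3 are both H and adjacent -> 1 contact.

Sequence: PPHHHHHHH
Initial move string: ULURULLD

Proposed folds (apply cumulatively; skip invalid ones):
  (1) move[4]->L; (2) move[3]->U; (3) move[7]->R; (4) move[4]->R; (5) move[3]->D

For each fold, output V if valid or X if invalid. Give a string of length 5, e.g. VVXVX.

Initial: ULURULLD -> [(0, 0), (0, 1), (-1, 1), (-1, 2), (0, 2), (0, 3), (-1, 3), (-2, 3), (-2, 2)]
Fold 1: move[4]->L => ULURLLLD INVALID (collision), skipped
Fold 2: move[3]->U => ULUUULLD VALID
Fold 3: move[7]->R => ULUUULLR INVALID (collision), skipped
Fold 4: move[4]->R => ULUURLLD INVALID (collision), skipped
Fold 5: move[3]->D => ULUDULLD INVALID (collision), skipped

Answer: XVXXX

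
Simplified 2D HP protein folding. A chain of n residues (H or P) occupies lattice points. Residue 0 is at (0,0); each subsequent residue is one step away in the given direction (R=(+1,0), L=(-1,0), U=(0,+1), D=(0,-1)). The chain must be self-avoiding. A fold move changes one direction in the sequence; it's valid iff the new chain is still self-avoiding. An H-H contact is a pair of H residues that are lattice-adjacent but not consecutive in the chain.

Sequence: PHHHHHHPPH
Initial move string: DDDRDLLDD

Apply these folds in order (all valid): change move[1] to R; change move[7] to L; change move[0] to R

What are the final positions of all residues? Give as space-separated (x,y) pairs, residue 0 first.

Answer: (0,0) (1,0) (2,0) (2,-1) (3,-1) (3,-2) (2,-2) (1,-2) (0,-2) (0,-3)

Derivation:
Initial moves: DDDRDLLDD
Fold: move[1]->R => DRDRDLLDD (positions: [(0, 0), (0, -1), (1, -1), (1, -2), (2, -2), (2, -3), (1, -3), (0, -3), (0, -4), (0, -5)])
Fold: move[7]->L => DRDRDLLLD (positions: [(0, 0), (0, -1), (1, -1), (1, -2), (2, -2), (2, -3), (1, -3), (0, -3), (-1, -3), (-1, -4)])
Fold: move[0]->R => RRDRDLLLD (positions: [(0, 0), (1, 0), (2, 0), (2, -1), (3, -1), (3, -2), (2, -2), (1, -2), (0, -2), (0, -3)])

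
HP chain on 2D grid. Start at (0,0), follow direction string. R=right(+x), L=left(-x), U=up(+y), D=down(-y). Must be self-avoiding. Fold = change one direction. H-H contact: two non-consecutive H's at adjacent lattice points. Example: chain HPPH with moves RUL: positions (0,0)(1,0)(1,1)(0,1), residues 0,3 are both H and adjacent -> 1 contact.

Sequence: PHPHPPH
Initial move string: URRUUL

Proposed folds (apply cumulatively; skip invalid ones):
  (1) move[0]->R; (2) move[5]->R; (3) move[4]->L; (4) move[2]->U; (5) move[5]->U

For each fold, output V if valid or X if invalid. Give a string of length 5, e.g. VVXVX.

Answer: VVXVV

Derivation:
Initial: URRUUL -> [(0, 0), (0, 1), (1, 1), (2, 1), (2, 2), (2, 3), (1, 3)]
Fold 1: move[0]->R => RRRUUL VALID
Fold 2: move[5]->R => RRRUUR VALID
Fold 3: move[4]->L => RRRULR INVALID (collision), skipped
Fold 4: move[2]->U => RRUUUR VALID
Fold 5: move[5]->U => RRUUUU VALID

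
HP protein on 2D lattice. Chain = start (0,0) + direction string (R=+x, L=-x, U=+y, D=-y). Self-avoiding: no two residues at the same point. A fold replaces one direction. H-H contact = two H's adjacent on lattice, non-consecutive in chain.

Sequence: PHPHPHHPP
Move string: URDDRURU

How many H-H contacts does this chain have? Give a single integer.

Answer: 1

Derivation:
Positions: [(0, 0), (0, 1), (1, 1), (1, 0), (1, -1), (2, -1), (2, 0), (3, 0), (3, 1)]
H-H contact: residue 3 @(1,0) - residue 6 @(2, 0)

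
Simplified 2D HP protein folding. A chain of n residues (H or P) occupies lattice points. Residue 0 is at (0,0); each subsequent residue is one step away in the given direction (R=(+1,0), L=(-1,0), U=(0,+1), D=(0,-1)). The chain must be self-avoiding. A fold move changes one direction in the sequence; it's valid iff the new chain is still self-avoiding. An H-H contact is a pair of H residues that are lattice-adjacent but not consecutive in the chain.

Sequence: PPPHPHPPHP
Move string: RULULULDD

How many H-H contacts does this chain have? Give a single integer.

Positions: [(0, 0), (1, 0), (1, 1), (0, 1), (0, 2), (-1, 2), (-1, 3), (-2, 3), (-2, 2), (-2, 1)]
H-H contact: residue 5 @(-1,2) - residue 8 @(-2, 2)

Answer: 1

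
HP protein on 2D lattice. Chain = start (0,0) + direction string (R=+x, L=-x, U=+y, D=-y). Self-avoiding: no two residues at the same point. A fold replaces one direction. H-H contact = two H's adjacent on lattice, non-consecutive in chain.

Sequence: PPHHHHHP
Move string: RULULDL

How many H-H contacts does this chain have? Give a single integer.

Positions: [(0, 0), (1, 0), (1, 1), (0, 1), (0, 2), (-1, 2), (-1, 1), (-2, 1)]
H-H contact: residue 3 @(0,1) - residue 6 @(-1, 1)

Answer: 1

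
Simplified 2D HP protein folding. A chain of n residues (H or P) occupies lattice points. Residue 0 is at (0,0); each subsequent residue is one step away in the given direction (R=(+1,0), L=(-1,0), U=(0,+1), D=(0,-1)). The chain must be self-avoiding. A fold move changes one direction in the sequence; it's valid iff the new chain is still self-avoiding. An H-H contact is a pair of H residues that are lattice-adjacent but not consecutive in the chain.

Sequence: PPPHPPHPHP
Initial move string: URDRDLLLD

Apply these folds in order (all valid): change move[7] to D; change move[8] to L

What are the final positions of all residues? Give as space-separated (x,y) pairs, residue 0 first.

Answer: (0,0) (0,1) (1,1) (1,0) (2,0) (2,-1) (1,-1) (0,-1) (0,-2) (-1,-2)

Derivation:
Initial moves: URDRDLLLD
Fold: move[7]->D => URDRDLLDD (positions: [(0, 0), (0, 1), (1, 1), (1, 0), (2, 0), (2, -1), (1, -1), (0, -1), (0, -2), (0, -3)])
Fold: move[8]->L => URDRDLLDL (positions: [(0, 0), (0, 1), (1, 1), (1, 0), (2, 0), (2, -1), (1, -1), (0, -1), (0, -2), (-1, -2)])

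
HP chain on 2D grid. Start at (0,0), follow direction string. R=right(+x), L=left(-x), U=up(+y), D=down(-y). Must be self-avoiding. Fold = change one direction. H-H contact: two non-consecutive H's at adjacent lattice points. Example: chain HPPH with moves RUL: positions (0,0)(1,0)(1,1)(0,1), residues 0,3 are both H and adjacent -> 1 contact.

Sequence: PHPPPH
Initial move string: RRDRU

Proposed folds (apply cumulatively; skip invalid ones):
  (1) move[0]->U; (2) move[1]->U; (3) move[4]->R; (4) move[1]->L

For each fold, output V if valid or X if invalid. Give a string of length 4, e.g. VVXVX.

Initial: RRDRU -> [(0, 0), (1, 0), (2, 0), (2, -1), (3, -1), (3, 0)]
Fold 1: move[0]->U => URDRU VALID
Fold 2: move[1]->U => UUDRU INVALID (collision), skipped
Fold 3: move[4]->R => URDRR VALID
Fold 4: move[1]->L => ULDRR INVALID (collision), skipped

Answer: VXVX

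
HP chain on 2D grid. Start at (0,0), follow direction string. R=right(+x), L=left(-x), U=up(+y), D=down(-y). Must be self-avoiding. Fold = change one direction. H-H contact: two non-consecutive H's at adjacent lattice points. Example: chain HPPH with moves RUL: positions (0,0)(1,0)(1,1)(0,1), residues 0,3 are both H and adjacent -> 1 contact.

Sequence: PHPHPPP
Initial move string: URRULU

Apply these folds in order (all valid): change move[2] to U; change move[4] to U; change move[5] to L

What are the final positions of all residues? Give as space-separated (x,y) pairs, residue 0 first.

Initial moves: URRULU
Fold: move[2]->U => URUULU (positions: [(0, 0), (0, 1), (1, 1), (1, 2), (1, 3), (0, 3), (0, 4)])
Fold: move[4]->U => URUUUU (positions: [(0, 0), (0, 1), (1, 1), (1, 2), (1, 3), (1, 4), (1, 5)])
Fold: move[5]->L => URUUUL (positions: [(0, 0), (0, 1), (1, 1), (1, 2), (1, 3), (1, 4), (0, 4)])

Answer: (0,0) (0,1) (1,1) (1,2) (1,3) (1,4) (0,4)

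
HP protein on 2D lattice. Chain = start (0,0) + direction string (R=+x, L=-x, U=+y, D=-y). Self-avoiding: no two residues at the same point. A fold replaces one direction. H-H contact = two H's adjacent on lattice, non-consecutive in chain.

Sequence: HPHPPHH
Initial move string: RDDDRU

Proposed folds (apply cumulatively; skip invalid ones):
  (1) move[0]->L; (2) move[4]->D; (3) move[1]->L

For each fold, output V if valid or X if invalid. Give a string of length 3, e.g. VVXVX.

Initial: RDDDRU -> [(0, 0), (1, 0), (1, -1), (1, -2), (1, -3), (2, -3), (2, -2)]
Fold 1: move[0]->L => LDDDRU VALID
Fold 2: move[4]->D => LDDDDU INVALID (collision), skipped
Fold 3: move[1]->L => LLDDRU VALID

Answer: VXV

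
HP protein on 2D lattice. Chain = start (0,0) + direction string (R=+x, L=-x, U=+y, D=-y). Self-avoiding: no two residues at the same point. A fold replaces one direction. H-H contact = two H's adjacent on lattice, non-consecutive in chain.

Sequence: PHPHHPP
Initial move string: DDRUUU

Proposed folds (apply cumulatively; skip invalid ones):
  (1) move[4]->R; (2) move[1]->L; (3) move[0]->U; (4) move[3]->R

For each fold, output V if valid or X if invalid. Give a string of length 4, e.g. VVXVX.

Answer: VXXV

Derivation:
Initial: DDRUUU -> [(0, 0), (0, -1), (0, -2), (1, -2), (1, -1), (1, 0), (1, 1)]
Fold 1: move[4]->R => DDRURU VALID
Fold 2: move[1]->L => DLRURU INVALID (collision), skipped
Fold 3: move[0]->U => UDRURU INVALID (collision), skipped
Fold 4: move[3]->R => DDRRRU VALID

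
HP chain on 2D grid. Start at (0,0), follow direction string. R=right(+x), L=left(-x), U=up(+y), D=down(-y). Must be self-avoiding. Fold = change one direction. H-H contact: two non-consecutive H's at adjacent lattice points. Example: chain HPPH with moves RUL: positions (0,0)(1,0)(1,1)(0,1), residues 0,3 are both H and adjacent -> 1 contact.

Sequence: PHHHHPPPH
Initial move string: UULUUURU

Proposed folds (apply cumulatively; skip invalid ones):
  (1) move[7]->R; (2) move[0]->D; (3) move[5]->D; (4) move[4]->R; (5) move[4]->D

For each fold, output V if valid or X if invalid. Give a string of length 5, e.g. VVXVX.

Answer: VXXVX

Derivation:
Initial: UULUUURU -> [(0, 0), (0, 1), (0, 2), (-1, 2), (-1, 3), (-1, 4), (-1, 5), (0, 5), (0, 6)]
Fold 1: move[7]->R => UULUUURR VALID
Fold 2: move[0]->D => DULUUURR INVALID (collision), skipped
Fold 3: move[5]->D => UULUUDRR INVALID (collision), skipped
Fold 4: move[4]->R => UULURURR VALID
Fold 5: move[4]->D => UULUDURR INVALID (collision), skipped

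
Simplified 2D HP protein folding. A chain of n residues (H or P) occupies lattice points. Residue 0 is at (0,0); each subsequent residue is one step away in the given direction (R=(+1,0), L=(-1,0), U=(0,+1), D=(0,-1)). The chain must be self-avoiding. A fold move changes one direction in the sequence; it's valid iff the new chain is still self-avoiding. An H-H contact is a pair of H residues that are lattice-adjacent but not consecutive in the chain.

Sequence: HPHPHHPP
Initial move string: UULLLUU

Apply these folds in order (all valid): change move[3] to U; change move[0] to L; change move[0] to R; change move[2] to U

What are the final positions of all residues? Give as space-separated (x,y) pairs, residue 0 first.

Answer: (0,0) (1,0) (1,1) (1,2) (1,3) (0,3) (0,4) (0,5)

Derivation:
Initial moves: UULLLUU
Fold: move[3]->U => UULULUU (positions: [(0, 0), (0, 1), (0, 2), (-1, 2), (-1, 3), (-2, 3), (-2, 4), (-2, 5)])
Fold: move[0]->L => LULULUU (positions: [(0, 0), (-1, 0), (-1, 1), (-2, 1), (-2, 2), (-3, 2), (-3, 3), (-3, 4)])
Fold: move[0]->R => RULULUU (positions: [(0, 0), (1, 0), (1, 1), (0, 1), (0, 2), (-1, 2), (-1, 3), (-1, 4)])
Fold: move[2]->U => RUUULUU (positions: [(0, 0), (1, 0), (1, 1), (1, 2), (1, 3), (0, 3), (0, 4), (0, 5)])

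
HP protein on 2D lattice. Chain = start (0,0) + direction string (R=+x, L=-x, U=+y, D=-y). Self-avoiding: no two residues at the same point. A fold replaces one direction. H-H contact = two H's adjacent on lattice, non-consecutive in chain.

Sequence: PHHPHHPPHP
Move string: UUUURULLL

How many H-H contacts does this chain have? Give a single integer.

Positions: [(0, 0), (0, 1), (0, 2), (0, 3), (0, 4), (1, 4), (1, 5), (0, 5), (-1, 5), (-2, 5)]
No H-H contacts found.

Answer: 0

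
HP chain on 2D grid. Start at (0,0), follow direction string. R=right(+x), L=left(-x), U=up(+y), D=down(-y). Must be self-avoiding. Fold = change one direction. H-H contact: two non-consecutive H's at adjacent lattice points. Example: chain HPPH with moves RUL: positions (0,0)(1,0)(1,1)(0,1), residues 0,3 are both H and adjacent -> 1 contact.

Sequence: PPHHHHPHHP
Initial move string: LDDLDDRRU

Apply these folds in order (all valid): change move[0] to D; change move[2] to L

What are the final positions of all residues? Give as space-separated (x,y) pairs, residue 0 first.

Initial moves: LDDLDDRRU
Fold: move[0]->D => DDDLDDRRU (positions: [(0, 0), (0, -1), (0, -2), (0, -3), (-1, -3), (-1, -4), (-1, -5), (0, -5), (1, -5), (1, -4)])
Fold: move[2]->L => DDLLDDRRU (positions: [(0, 0), (0, -1), (0, -2), (-1, -2), (-2, -2), (-2, -3), (-2, -4), (-1, -4), (0, -4), (0, -3)])

Answer: (0,0) (0,-1) (0,-2) (-1,-2) (-2,-2) (-2,-3) (-2,-4) (-1,-4) (0,-4) (0,-3)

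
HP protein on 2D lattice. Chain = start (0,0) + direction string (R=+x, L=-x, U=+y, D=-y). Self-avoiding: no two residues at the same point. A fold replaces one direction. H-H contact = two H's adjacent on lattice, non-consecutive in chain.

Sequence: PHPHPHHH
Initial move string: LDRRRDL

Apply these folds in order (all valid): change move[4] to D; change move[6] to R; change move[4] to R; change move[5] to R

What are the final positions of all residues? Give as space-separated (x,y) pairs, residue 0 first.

Answer: (0,0) (-1,0) (-1,-1) (0,-1) (1,-1) (2,-1) (3,-1) (4,-1)

Derivation:
Initial moves: LDRRRDL
Fold: move[4]->D => LDRRDDL (positions: [(0, 0), (-1, 0), (-1, -1), (0, -1), (1, -1), (1, -2), (1, -3), (0, -3)])
Fold: move[6]->R => LDRRDDR (positions: [(0, 0), (-1, 0), (-1, -1), (0, -1), (1, -1), (1, -2), (1, -3), (2, -3)])
Fold: move[4]->R => LDRRRDR (positions: [(0, 0), (-1, 0), (-1, -1), (0, -1), (1, -1), (2, -1), (2, -2), (3, -2)])
Fold: move[5]->R => LDRRRRR (positions: [(0, 0), (-1, 0), (-1, -1), (0, -1), (1, -1), (2, -1), (3, -1), (4, -1)])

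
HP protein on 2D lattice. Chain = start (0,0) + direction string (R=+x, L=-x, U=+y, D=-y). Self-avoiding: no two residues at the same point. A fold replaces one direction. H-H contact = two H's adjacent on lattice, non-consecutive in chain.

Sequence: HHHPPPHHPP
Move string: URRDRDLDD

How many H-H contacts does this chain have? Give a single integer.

Positions: [(0, 0), (0, 1), (1, 1), (2, 1), (2, 0), (3, 0), (3, -1), (2, -1), (2, -2), (2, -3)]
No H-H contacts found.

Answer: 0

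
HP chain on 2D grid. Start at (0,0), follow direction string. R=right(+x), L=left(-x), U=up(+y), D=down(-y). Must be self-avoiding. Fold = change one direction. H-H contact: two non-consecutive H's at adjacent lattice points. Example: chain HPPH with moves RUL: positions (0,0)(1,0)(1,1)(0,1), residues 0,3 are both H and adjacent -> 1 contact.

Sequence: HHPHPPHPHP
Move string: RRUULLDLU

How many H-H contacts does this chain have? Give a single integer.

Answer: 0

Derivation:
Positions: [(0, 0), (1, 0), (2, 0), (2, 1), (2, 2), (1, 2), (0, 2), (0, 1), (-1, 1), (-1, 2)]
No H-H contacts found.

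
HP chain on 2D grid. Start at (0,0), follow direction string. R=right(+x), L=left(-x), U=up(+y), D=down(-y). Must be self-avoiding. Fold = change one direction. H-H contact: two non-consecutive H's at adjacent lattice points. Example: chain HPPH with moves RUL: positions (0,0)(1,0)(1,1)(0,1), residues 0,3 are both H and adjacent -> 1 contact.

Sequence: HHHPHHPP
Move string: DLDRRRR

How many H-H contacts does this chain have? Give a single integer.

Positions: [(0, 0), (0, -1), (-1, -1), (-1, -2), (0, -2), (1, -2), (2, -2), (3, -2)]
H-H contact: residue 1 @(0,-1) - residue 4 @(0, -2)

Answer: 1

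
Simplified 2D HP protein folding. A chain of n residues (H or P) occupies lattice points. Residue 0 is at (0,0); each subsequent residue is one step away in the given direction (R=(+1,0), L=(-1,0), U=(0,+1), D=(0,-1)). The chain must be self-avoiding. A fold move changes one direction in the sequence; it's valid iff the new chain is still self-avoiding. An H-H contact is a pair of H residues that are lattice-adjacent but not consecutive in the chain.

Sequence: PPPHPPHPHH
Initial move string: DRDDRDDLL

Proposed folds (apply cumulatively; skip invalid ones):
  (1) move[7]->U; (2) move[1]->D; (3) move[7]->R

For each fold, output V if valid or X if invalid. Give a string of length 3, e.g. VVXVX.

Initial: DRDDRDDLL -> [(0, 0), (0, -1), (1, -1), (1, -2), (1, -3), (2, -3), (2, -4), (2, -5), (1, -5), (0, -5)]
Fold 1: move[7]->U => DRDDRDDUL INVALID (collision), skipped
Fold 2: move[1]->D => DDDDRDDLL VALID
Fold 3: move[7]->R => DDDDRDDRL INVALID (collision), skipped

Answer: XVX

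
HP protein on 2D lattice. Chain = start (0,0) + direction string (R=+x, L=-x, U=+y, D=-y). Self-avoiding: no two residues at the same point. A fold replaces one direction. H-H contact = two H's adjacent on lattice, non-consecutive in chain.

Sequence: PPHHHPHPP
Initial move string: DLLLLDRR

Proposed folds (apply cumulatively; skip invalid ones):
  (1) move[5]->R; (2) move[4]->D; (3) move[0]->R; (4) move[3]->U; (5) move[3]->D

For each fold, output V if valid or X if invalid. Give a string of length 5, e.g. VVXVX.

Initial: DLLLLDRR -> [(0, 0), (0, -1), (-1, -1), (-2, -1), (-3, -1), (-4, -1), (-4, -2), (-3, -2), (-2, -2)]
Fold 1: move[5]->R => DLLLLRRR INVALID (collision), skipped
Fold 2: move[4]->D => DLLLDDRR VALID
Fold 3: move[0]->R => RLLLDDRR INVALID (collision), skipped
Fold 4: move[3]->U => DLLUDDRR INVALID (collision), skipped
Fold 5: move[3]->D => DLLDDDRR VALID

Answer: XVXXV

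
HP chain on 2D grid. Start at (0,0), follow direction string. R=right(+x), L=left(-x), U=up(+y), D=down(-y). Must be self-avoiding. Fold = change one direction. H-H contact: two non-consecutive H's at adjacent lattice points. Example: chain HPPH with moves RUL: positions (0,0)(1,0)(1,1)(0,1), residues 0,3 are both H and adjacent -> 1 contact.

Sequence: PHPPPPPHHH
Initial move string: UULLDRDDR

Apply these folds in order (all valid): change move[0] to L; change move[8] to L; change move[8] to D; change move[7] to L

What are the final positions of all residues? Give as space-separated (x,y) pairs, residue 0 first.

Answer: (0,0) (-1,0) (-1,1) (-2,1) (-3,1) (-3,0) (-2,0) (-2,-1) (-3,-1) (-3,-2)

Derivation:
Initial moves: UULLDRDDR
Fold: move[0]->L => LULLDRDDR (positions: [(0, 0), (-1, 0), (-1, 1), (-2, 1), (-3, 1), (-3, 0), (-2, 0), (-2, -1), (-2, -2), (-1, -2)])
Fold: move[8]->L => LULLDRDDL (positions: [(0, 0), (-1, 0), (-1, 1), (-2, 1), (-3, 1), (-3, 0), (-2, 0), (-2, -1), (-2, -2), (-3, -2)])
Fold: move[8]->D => LULLDRDDD (positions: [(0, 0), (-1, 0), (-1, 1), (-2, 1), (-3, 1), (-3, 0), (-2, 0), (-2, -1), (-2, -2), (-2, -3)])
Fold: move[7]->L => LULLDRDLD (positions: [(0, 0), (-1, 0), (-1, 1), (-2, 1), (-3, 1), (-3, 0), (-2, 0), (-2, -1), (-3, -1), (-3, -2)])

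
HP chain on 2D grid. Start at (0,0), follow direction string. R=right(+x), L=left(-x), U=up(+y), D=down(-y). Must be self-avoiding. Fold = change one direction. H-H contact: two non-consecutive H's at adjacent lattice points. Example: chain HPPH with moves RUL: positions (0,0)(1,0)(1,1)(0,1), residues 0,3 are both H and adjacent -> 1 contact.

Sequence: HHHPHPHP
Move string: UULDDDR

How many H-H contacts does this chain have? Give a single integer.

Positions: [(0, 0), (0, 1), (0, 2), (-1, 2), (-1, 1), (-1, 0), (-1, -1), (0, -1)]
H-H contact: residue 1 @(0,1) - residue 4 @(-1, 1)

Answer: 1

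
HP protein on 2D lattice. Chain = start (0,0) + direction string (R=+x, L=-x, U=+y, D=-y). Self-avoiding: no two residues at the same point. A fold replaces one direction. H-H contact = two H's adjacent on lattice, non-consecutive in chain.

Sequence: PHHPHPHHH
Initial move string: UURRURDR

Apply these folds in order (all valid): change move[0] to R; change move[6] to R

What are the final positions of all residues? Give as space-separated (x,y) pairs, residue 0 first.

Initial moves: UURRURDR
Fold: move[0]->R => RURRURDR (positions: [(0, 0), (1, 0), (1, 1), (2, 1), (3, 1), (3, 2), (4, 2), (4, 1), (5, 1)])
Fold: move[6]->R => RURRURRR (positions: [(0, 0), (1, 0), (1, 1), (2, 1), (3, 1), (3, 2), (4, 2), (5, 2), (6, 2)])

Answer: (0,0) (1,0) (1,1) (2,1) (3,1) (3,2) (4,2) (5,2) (6,2)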